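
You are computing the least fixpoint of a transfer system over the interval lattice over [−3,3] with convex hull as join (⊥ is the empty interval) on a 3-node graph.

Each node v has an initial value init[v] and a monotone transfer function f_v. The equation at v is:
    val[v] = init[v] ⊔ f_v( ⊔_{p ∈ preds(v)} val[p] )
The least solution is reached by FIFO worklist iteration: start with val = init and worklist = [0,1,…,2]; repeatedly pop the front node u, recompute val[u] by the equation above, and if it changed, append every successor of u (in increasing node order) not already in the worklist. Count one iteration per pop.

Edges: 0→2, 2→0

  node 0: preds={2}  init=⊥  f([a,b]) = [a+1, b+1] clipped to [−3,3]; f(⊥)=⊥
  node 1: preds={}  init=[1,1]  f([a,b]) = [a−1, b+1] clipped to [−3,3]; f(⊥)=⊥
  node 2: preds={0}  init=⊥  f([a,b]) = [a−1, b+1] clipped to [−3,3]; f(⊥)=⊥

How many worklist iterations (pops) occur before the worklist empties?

Worklist (3 pops):
  #1 pop 0: in=⊥ → ⊥ (no change)
  #2 pop 1: in=⊥ → [1,1] (no change)
  #3 pop 2: in=⊥ → ⊥ (no change)

Fixpoint:
  val[0] = ⊥
  val[1] = [1,1]
  val[2] = ⊥

3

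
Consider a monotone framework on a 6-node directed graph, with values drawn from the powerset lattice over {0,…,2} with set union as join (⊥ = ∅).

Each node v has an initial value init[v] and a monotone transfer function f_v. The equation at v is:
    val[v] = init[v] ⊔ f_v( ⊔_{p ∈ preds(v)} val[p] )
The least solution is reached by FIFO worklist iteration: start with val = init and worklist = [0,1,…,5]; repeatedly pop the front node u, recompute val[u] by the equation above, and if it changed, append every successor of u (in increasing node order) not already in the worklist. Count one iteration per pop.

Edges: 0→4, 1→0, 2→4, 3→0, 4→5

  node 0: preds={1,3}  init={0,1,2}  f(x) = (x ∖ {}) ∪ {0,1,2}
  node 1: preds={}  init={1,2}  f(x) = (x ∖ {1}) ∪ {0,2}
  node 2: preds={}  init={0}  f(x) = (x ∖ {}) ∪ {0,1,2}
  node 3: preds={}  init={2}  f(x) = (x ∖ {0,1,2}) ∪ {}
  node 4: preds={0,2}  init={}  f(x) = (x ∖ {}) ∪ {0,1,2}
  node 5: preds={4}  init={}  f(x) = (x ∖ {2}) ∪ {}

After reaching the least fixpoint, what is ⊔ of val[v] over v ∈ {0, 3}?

Iteration log — 7 steps:
  step 1. node 0  ⊔preds={1,2}  new={0,1,2}  stable
  step 2. node 1  ⊔preds={}  new={0,1,2}  old={1,2}  +wl: 0
  step 3. node 2  ⊔preds={}  new={0,1,2}  old={0}  +wl: 
  step 4. node 3  ⊔preds={}  new={2}  stable
  step 5. node 4  ⊔preds={0,1,2}  new={0,1,2}  old={}  +wl: 
  step 6. node 5  ⊔preds={0,1,2}  new={0,1}  old={}  +wl: 
  step 7. node 0  ⊔preds={0,1,2}  new={0,1,2}  stable

Least fixpoint reached:
  node 0: {0,1,2}
  node 1: {0,1,2}
  node 2: {0,1,2}
  node 3: {2}
  node 4: {0,1,2}
  node 5: {0,1}

{0,1,2}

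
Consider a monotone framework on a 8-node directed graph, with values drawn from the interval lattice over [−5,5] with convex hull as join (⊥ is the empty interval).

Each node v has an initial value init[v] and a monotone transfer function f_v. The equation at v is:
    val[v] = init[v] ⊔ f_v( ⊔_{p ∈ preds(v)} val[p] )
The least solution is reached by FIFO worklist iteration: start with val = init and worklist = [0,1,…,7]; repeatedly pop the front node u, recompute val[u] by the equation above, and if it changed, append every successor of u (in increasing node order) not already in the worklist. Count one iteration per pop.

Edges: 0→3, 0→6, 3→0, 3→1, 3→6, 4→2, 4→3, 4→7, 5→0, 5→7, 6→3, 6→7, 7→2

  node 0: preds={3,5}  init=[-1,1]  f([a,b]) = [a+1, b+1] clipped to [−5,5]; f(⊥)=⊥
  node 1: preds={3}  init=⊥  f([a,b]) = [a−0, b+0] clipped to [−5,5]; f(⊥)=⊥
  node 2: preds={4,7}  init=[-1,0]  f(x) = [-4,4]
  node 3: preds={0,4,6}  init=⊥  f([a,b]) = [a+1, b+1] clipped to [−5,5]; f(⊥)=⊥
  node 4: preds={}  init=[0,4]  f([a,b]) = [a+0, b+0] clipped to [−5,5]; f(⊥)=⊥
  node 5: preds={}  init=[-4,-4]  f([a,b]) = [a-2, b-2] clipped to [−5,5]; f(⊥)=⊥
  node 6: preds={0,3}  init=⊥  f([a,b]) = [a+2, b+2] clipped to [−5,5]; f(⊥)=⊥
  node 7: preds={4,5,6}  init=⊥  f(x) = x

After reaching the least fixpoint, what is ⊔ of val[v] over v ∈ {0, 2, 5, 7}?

[-4,5]

Worklist (13 pops):
  #1 pop 0: in=[-4,-4] → [-3,1] (was [-1,1]); enqueue []
  #2 pop 1: in=⊥ → ⊥ (no change)
  #3 pop 2: in=[0,4] → [-4,4] (was [-1,0]); enqueue []
  #4 pop 3: in=[-3,4] → [-2,5] (was ⊥); enqueue [0,1]
  #5 pop 4: in=⊥ → [0,4] (no change)
  #6 pop 5: in=⊥ → [-4,-4] (no change)
  #7 pop 6: in=[-3,5] → [-1,5] (was ⊥); enqueue [3]
  #8 pop 7: in=[-4,5] → [-4,5] (was ⊥); enqueue [2]
  #9 pop 0: in=[-4,5] → [-3,5] (was [-3,1]); enqueue [6]
  #10 pop 1: in=[-2,5] → [-2,5] (was ⊥); enqueue []
  #11 pop 3: in=[-3,5] → [-2,5] (no change)
  #12 pop 2: in=[-4,5] → [-4,4] (no change)
  #13 pop 6: in=[-3,5] → [-1,5] (no change)

Fixpoint:
  val[0] = [-3,5]
  val[1] = [-2,5]
  val[2] = [-4,4]
  val[3] = [-2,5]
  val[4] = [0,4]
  val[5] = [-4,-4]
  val[6] = [-1,5]
  val[7] = [-4,5]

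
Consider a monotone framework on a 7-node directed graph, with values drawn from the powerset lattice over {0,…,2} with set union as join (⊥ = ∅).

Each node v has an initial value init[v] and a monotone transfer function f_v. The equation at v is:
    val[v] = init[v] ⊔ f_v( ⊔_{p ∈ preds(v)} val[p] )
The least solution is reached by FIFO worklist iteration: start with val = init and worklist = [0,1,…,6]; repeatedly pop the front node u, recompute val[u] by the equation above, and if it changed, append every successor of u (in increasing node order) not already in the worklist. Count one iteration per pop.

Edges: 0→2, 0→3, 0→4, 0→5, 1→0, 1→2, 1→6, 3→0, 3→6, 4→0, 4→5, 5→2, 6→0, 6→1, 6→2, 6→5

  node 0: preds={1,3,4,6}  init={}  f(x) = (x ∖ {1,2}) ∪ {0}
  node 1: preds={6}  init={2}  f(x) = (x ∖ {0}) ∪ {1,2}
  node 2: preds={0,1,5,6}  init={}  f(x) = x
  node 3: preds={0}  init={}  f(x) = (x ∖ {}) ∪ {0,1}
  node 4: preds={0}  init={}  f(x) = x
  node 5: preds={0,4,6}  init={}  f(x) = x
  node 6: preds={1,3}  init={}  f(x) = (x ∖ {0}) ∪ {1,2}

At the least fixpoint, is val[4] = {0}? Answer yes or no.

Trace (12 dequeues):
  [1] u=0 | in {2} | out {0} | prev {} | push {}
  [2] u=1 | in {} | out {1,2} | prev {2} | push {0}
  [3] u=2 | in {0,1,2} | out {0,1,2} | prev {} | push {}
  [4] u=3 | in {0} | out {0,1} | prev {} | push {}
  [5] u=4 | in {0} | out {0} | prev {} | push {}
  [6] u=5 | in {0} | out {0} | prev {} | push {2}
  [7] u=6 | in {0,1,2} | out {1,2} | prev {} | push {1,5}
  [8] u=0 | in {0,1,2} | out {0} | ==
  [9] u=2 | in {0,1,2} | out {0,1,2} | ==
  [10] u=1 | in {1,2} | out {1,2} | ==
  [11] u=5 | in {0,1,2} | out {0,1,2} | prev {0} | push {2}
  [12] u=2 | in {0,1,2} | out {0,1,2} | ==

Converged values:
  [0] {0}
  [1] {1,2}
  [2] {0,1,2}
  [3] {0,1}
  [4] {0}
  [5] {0,1,2}
  [6] {1,2}

yes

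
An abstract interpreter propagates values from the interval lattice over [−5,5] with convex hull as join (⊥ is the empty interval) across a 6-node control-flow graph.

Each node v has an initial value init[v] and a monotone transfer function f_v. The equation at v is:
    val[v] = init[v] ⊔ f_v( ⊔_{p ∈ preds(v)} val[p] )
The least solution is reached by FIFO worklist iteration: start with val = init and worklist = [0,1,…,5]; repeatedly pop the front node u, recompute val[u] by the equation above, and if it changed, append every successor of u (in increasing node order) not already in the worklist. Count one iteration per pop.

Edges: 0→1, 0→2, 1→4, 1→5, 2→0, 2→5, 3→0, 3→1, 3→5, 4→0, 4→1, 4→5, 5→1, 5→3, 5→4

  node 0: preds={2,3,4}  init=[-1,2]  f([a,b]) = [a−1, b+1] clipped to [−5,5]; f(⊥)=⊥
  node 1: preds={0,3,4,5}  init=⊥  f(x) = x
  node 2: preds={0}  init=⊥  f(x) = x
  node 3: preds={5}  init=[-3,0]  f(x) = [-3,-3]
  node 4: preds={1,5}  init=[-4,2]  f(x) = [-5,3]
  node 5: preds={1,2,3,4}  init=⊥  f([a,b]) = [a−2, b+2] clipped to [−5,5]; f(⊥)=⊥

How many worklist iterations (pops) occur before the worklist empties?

17

Worklist (17 pops):
  #1 pop 0: in=[-4,2] → [-5,3] (was [-1,2]); enqueue []
  #2 pop 1: in=[-5,3] → [-5,3] (was ⊥); enqueue []
  #3 pop 2: in=[-5,3] → [-5,3] (was ⊥); enqueue [0]
  #4 pop 3: in=⊥ → [-3,0] (no change)
  #5 pop 4: in=[-5,3] → [-5,3] (was [-4,2]); enqueue [1]
  #6 pop 5: in=[-5,3] → [-5,5] (was ⊥); enqueue [3,4]
  #7 pop 0: in=[-5,3] → [-5,4] (was [-5,3]); enqueue [2]
  #8 pop 1: in=[-5,5] → [-5,5] (was [-5,3]); enqueue [5]
  #9 pop 3: in=[-5,5] → [-3,0] (no change)
  #10 pop 4: in=[-5,5] → [-5,3] (no change)
  #11 pop 2: in=[-5,4] → [-5,4] (was [-5,3]); enqueue [0]
  #12 pop 5: in=[-5,5] → [-5,5] (no change)
  #13 pop 0: in=[-5,4] → [-5,5] (was [-5,4]); enqueue [1,2]
  #14 pop 1: in=[-5,5] → [-5,5] (no change)
  #15 pop 2: in=[-5,5] → [-5,5] (was [-5,4]); enqueue [0,5]
  #16 pop 0: in=[-5,5] → [-5,5] (no change)
  #17 pop 5: in=[-5,5] → [-5,5] (no change)

Fixpoint:
  val[0] = [-5,5]
  val[1] = [-5,5]
  val[2] = [-5,5]
  val[3] = [-3,0]
  val[4] = [-5,3]
  val[5] = [-5,5]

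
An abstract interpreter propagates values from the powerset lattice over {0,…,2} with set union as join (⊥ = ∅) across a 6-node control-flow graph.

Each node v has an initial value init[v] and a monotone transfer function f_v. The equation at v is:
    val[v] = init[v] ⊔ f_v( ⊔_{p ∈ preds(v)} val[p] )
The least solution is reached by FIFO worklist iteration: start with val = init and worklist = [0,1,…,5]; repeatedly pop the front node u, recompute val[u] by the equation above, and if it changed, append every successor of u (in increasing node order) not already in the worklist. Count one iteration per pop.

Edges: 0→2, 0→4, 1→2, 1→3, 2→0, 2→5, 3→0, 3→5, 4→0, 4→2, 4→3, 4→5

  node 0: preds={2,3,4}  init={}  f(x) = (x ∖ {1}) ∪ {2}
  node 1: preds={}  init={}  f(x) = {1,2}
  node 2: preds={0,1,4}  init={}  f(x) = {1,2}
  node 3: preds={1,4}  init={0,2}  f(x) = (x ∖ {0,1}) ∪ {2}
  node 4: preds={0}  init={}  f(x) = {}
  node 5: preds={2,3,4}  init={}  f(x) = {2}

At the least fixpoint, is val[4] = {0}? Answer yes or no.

no

Iteration log — 7 steps:
  step 1. node 0  ⊔preds={0,2}  new={0,2}  old={}  +wl: 
  step 2. node 1  ⊔preds={}  new={1,2}  old={}  +wl: 
  step 3. node 2  ⊔preds={0,1,2}  new={1,2}  old={}  +wl: 0
  step 4. node 3  ⊔preds={1,2}  new={0,2}  stable
  step 5. node 4  ⊔preds={0,2}  new={}  stable
  step 6. node 5  ⊔preds={0,1,2}  new={2}  old={}  +wl: 
  step 7. node 0  ⊔preds={0,1,2}  new={0,2}  stable

Least fixpoint reached:
  node 0: {0,2}
  node 1: {1,2}
  node 2: {1,2}
  node 3: {0,2}
  node 4: {}
  node 5: {2}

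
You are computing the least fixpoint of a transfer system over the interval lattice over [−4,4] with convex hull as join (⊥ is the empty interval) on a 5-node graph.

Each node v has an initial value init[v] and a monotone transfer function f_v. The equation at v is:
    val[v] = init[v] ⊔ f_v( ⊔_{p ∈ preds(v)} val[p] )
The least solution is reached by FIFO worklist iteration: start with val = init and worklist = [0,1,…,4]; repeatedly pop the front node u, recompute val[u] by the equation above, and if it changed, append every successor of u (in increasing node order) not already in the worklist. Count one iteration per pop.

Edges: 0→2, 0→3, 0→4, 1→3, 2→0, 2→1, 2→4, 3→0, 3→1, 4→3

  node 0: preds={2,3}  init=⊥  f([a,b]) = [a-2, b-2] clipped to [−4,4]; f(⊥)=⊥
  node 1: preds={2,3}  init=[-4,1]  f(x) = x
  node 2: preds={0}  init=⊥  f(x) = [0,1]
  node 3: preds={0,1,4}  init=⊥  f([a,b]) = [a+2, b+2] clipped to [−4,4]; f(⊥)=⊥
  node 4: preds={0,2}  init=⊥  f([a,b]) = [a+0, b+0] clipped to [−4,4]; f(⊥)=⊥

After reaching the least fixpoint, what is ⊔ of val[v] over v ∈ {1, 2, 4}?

[-4,4]

Iteration log — 16 steps:
  step 1. node 0  ⊔preds=⊥  new=⊥  stable
  step 2. node 1  ⊔preds=⊥  new=[-4,1]  stable
  step 3. node 2  ⊔preds=⊥  new=[0,1]  old=⊥  +wl: 0,1
  step 4. node 3  ⊔preds=[-4,1]  new=[-2,3]  old=⊥  +wl: 
  step 5. node 4  ⊔preds=[0,1]  new=[0,1]  old=⊥  +wl: 3
  step 6. node 0  ⊔preds=[-2,3]  new=[-4,1]  old=⊥  +wl: 2,4
  step 7. node 1  ⊔preds=[-2,3]  new=[-4,3]  old=[-4,1]  +wl: 
  step 8. node 3  ⊔preds=[-4,3]  new=[-2,4]  old=[-2,3]  +wl: 0,1
  step 9. node 2  ⊔preds=[-4,1]  new=[0,1]  stable
  step 10. node 4  ⊔preds=[-4,1]  new=[-4,1]  old=[0,1]  +wl: 3
  step 11. node 0  ⊔preds=[-2,4]  new=[-4,2]  old=[-4,1]  +wl: 2,4
  step 12. node 1  ⊔preds=[-2,4]  new=[-4,4]  old=[-4,3]  +wl: 
  step 13. node 3  ⊔preds=[-4,4]  new=[-2,4]  stable
  step 14. node 2  ⊔preds=[-4,2]  new=[0,1]  stable
  step 15. node 4  ⊔preds=[-4,2]  new=[-4,2]  old=[-4,1]  +wl: 3
  step 16. node 3  ⊔preds=[-4,4]  new=[-2,4]  stable

Least fixpoint reached:
  node 0: [-4,2]
  node 1: [-4,4]
  node 2: [0,1]
  node 3: [-2,4]
  node 4: [-4,2]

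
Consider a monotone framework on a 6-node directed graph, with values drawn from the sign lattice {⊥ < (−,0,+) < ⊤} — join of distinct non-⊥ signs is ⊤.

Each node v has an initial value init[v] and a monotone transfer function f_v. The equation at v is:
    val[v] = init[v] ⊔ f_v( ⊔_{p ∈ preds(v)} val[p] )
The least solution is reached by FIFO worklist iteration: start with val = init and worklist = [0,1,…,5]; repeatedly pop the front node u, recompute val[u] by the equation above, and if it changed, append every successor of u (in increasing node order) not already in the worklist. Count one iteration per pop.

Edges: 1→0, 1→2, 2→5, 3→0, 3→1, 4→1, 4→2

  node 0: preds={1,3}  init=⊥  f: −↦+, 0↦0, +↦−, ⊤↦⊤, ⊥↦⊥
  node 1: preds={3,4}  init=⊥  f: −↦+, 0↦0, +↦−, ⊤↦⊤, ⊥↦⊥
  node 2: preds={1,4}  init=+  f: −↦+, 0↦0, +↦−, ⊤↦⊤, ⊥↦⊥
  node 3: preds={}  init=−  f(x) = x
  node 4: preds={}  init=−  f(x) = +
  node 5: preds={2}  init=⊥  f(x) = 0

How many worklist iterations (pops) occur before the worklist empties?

10

Worklist (10 pops):
  #1 pop 0: in=− → + (was ⊥); enqueue []
  #2 pop 1: in=− → + (was ⊥); enqueue [0]
  #3 pop 2: in=⊤ → ⊤ (was +); enqueue []
  #4 pop 3: in=⊥ → − (no change)
  #5 pop 4: in=⊥ → ⊤ (was −); enqueue [1,2]
  #6 pop 5: in=⊤ → 0 (was ⊥); enqueue []
  #7 pop 0: in=⊤ → ⊤ (was +); enqueue []
  #8 pop 1: in=⊤ → ⊤ (was +); enqueue [0]
  #9 pop 2: in=⊤ → ⊤ (no change)
  #10 pop 0: in=⊤ → ⊤ (no change)

Fixpoint:
  val[0] = ⊤
  val[1] = ⊤
  val[2] = ⊤
  val[3] = −
  val[4] = ⊤
  val[5] = 0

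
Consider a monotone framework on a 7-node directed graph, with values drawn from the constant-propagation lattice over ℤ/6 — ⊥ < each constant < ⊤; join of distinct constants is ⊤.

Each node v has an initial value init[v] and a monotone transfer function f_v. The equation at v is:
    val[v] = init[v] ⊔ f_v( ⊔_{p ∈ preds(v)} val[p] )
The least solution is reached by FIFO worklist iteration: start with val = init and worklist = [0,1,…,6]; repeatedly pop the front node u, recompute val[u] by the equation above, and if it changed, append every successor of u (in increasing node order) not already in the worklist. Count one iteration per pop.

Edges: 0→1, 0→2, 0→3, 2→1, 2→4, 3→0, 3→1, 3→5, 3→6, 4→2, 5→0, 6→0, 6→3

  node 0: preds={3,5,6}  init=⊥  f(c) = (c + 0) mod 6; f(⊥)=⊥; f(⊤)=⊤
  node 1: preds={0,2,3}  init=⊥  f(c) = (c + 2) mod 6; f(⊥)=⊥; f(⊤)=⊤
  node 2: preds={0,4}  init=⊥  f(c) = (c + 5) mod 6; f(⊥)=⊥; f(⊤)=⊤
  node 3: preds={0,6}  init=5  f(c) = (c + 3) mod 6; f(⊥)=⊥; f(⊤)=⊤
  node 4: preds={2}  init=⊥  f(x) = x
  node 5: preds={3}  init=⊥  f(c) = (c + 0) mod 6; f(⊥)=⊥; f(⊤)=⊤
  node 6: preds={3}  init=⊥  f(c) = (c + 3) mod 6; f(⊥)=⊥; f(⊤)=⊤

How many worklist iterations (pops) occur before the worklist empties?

14

Worklist (14 pops):
  #1 pop 0: in=5 → 5 (was ⊥); enqueue []
  #2 pop 1: in=5 → 1 (was ⊥); enqueue []
  #3 pop 2: in=5 → 4 (was ⊥); enqueue [1]
  #4 pop 3: in=5 → ⊤ (was 5); enqueue [0]
  #5 pop 4: in=4 → 4 (was ⊥); enqueue [2]
  #6 pop 5: in=⊤ → ⊤ (was ⊥); enqueue []
  #7 pop 6: in=⊤ → ⊤ (was ⊥); enqueue [3]
  #8 pop 1: in=⊤ → ⊤ (was 1); enqueue []
  #9 pop 0: in=⊤ → ⊤ (was 5); enqueue [1]
  #10 pop 2: in=⊤ → ⊤ (was 4); enqueue [4]
  #11 pop 3: in=⊤ → ⊤ (no change)
  #12 pop 1: in=⊤ → ⊤ (no change)
  #13 pop 4: in=⊤ → ⊤ (was 4); enqueue [2]
  #14 pop 2: in=⊤ → ⊤ (no change)

Fixpoint:
  val[0] = ⊤
  val[1] = ⊤
  val[2] = ⊤
  val[3] = ⊤
  val[4] = ⊤
  val[5] = ⊤
  val[6] = ⊤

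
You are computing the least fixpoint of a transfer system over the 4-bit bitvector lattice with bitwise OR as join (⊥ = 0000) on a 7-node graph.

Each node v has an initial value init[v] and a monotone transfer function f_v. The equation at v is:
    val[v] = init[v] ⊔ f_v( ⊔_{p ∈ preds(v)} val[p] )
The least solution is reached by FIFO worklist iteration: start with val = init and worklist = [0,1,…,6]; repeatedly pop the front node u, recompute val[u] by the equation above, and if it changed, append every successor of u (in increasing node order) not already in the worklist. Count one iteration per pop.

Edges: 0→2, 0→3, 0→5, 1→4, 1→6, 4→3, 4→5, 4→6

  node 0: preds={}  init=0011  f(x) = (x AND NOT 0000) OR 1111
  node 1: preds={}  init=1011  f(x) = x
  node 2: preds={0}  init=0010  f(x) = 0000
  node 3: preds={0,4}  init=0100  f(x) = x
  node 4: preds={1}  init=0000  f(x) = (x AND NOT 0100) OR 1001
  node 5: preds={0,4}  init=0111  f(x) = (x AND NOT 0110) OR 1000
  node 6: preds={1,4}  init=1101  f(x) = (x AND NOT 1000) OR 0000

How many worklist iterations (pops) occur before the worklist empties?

Iteration log — 8 steps:
  step 1. node 0  ⊔preds=0000  new=1111  old=0011  +wl: 
  step 2. node 1  ⊔preds=0000  new=1011  stable
  step 3. node 2  ⊔preds=1111  new=0010  stable
  step 4. node 3  ⊔preds=1111  new=1111  old=0100  +wl: 
  step 5. node 4  ⊔preds=1011  new=1011  old=0000  +wl: 3
  step 6. node 5  ⊔preds=1111  new=1111  old=0111  +wl: 
  step 7. node 6  ⊔preds=1011  new=1111  old=1101  +wl: 
  step 8. node 3  ⊔preds=1111  new=1111  stable

Least fixpoint reached:
  node 0: 1111
  node 1: 1011
  node 2: 0010
  node 3: 1111
  node 4: 1011
  node 5: 1111
  node 6: 1111

8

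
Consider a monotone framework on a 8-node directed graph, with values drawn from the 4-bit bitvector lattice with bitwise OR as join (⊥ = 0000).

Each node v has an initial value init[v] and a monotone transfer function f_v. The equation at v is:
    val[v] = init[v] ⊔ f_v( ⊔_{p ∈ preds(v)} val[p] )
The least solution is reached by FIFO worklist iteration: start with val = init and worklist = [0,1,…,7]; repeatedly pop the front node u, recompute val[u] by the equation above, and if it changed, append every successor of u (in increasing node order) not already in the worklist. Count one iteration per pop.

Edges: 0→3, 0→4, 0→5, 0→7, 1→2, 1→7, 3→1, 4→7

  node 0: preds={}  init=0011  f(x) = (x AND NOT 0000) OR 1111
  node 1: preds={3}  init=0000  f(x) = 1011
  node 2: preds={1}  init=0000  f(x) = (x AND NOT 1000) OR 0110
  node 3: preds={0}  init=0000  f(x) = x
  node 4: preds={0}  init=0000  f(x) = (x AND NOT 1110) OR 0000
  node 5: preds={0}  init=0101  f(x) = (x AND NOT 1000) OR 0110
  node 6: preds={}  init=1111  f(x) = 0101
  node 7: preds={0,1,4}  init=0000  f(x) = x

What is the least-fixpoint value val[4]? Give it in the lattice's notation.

0001

Iteration log — 9 steps:
  step 1. node 0  ⊔preds=0000  new=1111  old=0011  +wl: 
  step 2. node 1  ⊔preds=0000  new=1011  old=0000  +wl: 
  step 3. node 2  ⊔preds=1011  new=0111  old=0000  +wl: 
  step 4. node 3  ⊔preds=1111  new=1111  old=0000  +wl: 1
  step 5. node 4  ⊔preds=1111  new=0001  old=0000  +wl: 
  step 6. node 5  ⊔preds=1111  new=0111  old=0101  +wl: 
  step 7. node 6  ⊔preds=0000  new=1111  stable
  step 8. node 7  ⊔preds=1111  new=1111  old=0000  +wl: 
  step 9. node 1  ⊔preds=1111  new=1011  stable

Least fixpoint reached:
  node 0: 1111
  node 1: 1011
  node 2: 0111
  node 3: 1111
  node 4: 0001
  node 5: 0111
  node 6: 1111
  node 7: 1111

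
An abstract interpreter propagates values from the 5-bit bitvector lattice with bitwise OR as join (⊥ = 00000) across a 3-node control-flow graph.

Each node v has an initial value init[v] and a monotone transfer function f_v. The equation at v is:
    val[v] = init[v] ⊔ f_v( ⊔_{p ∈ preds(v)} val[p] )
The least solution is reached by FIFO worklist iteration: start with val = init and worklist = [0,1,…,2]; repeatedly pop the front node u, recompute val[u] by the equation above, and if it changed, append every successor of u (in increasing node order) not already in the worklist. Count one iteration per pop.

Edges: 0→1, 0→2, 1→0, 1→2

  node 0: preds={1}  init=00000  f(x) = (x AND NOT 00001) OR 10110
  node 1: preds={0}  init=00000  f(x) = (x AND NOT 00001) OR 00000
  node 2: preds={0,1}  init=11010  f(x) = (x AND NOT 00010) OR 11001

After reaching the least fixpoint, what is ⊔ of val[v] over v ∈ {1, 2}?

Worklist (4 pops):
  #1 pop 0: in=00000 → 10110 (was 00000); enqueue []
  #2 pop 1: in=10110 → 10110 (was 00000); enqueue [0]
  #3 pop 2: in=10110 → 11111 (was 11010); enqueue []
  #4 pop 0: in=10110 → 10110 (no change)

Fixpoint:
  val[0] = 10110
  val[1] = 10110
  val[2] = 11111

11111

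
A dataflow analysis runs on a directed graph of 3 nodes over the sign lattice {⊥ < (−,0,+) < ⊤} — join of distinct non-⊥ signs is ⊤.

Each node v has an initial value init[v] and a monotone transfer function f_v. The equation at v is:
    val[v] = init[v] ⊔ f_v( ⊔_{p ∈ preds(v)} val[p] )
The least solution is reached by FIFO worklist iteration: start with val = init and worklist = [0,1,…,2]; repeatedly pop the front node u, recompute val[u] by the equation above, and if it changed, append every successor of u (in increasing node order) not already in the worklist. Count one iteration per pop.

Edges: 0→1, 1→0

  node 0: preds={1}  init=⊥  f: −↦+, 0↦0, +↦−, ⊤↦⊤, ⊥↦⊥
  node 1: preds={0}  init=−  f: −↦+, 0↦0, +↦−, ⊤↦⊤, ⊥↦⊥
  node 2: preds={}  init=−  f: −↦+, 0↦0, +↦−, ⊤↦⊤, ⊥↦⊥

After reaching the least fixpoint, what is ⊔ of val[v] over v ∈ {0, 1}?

⊤

Iteration log — 3 steps:
  step 1. node 0  ⊔preds=−  new=+  old=⊥  +wl: 
  step 2. node 1  ⊔preds=+  new=−  stable
  step 3. node 2  ⊔preds=⊥  new=−  stable

Least fixpoint reached:
  node 0: +
  node 1: −
  node 2: −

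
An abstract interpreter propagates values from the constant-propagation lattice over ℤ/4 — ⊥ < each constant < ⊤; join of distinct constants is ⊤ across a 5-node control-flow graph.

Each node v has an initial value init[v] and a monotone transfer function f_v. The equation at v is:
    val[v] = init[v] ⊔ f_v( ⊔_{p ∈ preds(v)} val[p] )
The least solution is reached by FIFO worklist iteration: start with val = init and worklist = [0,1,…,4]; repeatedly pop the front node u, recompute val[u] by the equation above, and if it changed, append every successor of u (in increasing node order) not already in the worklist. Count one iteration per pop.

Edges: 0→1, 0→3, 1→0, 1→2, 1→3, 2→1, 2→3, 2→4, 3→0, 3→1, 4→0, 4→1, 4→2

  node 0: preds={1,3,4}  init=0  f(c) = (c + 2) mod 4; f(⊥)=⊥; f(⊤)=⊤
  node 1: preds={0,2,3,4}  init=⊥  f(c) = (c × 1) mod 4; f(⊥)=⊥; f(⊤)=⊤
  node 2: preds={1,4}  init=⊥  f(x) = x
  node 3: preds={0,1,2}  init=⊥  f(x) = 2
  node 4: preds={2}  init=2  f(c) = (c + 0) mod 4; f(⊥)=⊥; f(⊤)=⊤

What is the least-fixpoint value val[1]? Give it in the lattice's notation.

⊤

Trace (9 dequeues):
  [1] u=0 | in 2 | out 0 | ==
  [2] u=1 | in ⊤ | out ⊤ | prev ⊥ | push {0}
  [3] u=2 | in ⊤ | out ⊤ | prev ⊥ | push {1}
  [4] u=3 | in ⊤ | out 2 | prev ⊥ | push {}
  [5] u=4 | in ⊤ | out ⊤ | prev 2 | push {2}
  [6] u=0 | in ⊤ | out ⊤ | prev 0 | push {3}
  [7] u=1 | in ⊤ | out ⊤ | ==
  [8] u=2 | in ⊤ | out ⊤ | ==
  [9] u=3 | in ⊤ | out 2 | ==

Converged values:
  [0] ⊤
  [1] ⊤
  [2] ⊤
  [3] 2
  [4] ⊤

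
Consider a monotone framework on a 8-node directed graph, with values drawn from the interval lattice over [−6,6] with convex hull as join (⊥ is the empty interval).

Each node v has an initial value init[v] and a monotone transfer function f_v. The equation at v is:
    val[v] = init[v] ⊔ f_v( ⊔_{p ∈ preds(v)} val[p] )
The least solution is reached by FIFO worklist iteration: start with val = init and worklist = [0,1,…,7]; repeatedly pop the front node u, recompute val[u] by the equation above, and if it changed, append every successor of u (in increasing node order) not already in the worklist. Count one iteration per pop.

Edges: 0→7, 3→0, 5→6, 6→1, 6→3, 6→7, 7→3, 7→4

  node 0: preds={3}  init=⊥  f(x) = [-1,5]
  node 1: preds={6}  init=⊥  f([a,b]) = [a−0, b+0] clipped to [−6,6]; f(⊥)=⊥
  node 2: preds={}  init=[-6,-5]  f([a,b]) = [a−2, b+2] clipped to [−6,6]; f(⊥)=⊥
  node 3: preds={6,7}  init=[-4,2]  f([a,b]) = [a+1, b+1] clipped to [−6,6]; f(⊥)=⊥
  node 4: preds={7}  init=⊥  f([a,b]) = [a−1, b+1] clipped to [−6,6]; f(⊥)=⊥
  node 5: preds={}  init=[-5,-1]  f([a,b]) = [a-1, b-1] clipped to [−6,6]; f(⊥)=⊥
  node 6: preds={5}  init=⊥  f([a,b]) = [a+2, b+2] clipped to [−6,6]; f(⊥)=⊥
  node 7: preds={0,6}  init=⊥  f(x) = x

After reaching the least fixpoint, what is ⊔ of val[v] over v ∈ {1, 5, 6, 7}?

Iteration log — 12 steps:
  step 1. node 0  ⊔preds=[-4,2]  new=[-1,5]  old=⊥  +wl: 
  step 2. node 1  ⊔preds=⊥  new=⊥  stable
  step 3. node 2  ⊔preds=⊥  new=[-6,-5]  stable
  step 4. node 3  ⊔preds=⊥  new=[-4,2]  stable
  step 5. node 4  ⊔preds=⊥  new=⊥  stable
  step 6. node 5  ⊔preds=⊥  new=[-5,-1]  stable
  step 7. node 6  ⊔preds=[-5,-1]  new=[-3,1]  old=⊥  +wl: 1,3
  step 8. node 7  ⊔preds=[-3,5]  new=[-3,5]  old=⊥  +wl: 4
  step 9. node 1  ⊔preds=[-3,1]  new=[-3,1]  old=⊥  +wl: 
  step 10. node 3  ⊔preds=[-3,5]  new=[-4,6]  old=[-4,2]  +wl: 0
  step 11. node 4  ⊔preds=[-3,5]  new=[-4,6]  old=⊥  +wl: 
  step 12. node 0  ⊔preds=[-4,6]  new=[-1,5]  stable

Least fixpoint reached:
  node 0: [-1,5]
  node 1: [-3,1]
  node 2: [-6,-5]
  node 3: [-4,6]
  node 4: [-4,6]
  node 5: [-5,-1]
  node 6: [-3,1]
  node 7: [-3,5]

[-5,5]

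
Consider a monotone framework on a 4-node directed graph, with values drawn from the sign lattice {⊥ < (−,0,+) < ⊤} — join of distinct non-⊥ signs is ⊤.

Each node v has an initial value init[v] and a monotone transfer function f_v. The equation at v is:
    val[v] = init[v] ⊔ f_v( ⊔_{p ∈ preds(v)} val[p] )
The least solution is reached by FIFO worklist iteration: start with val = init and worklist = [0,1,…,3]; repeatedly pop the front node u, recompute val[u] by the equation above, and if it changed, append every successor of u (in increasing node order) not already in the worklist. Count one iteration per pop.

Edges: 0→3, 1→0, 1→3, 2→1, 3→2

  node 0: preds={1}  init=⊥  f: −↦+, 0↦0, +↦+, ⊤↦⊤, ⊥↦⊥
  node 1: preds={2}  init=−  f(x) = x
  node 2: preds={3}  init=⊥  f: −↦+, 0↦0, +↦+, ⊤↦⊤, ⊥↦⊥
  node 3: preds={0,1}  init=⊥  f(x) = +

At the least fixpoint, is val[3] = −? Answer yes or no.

Trace (8 dequeues):
  [1] u=0 | in − | out + | prev ⊥ | push {}
  [2] u=1 | in ⊥ | out − | ==
  [3] u=2 | in ⊥ | out ⊥ | ==
  [4] u=3 | in ⊤ | out + | prev ⊥ | push {2}
  [5] u=2 | in + | out + | prev ⊥ | push {1}
  [6] u=1 | in + | out ⊤ | prev − | push {0,3}
  [7] u=0 | in ⊤ | out ⊤ | prev + | push {}
  [8] u=3 | in ⊤ | out + | ==

Converged values:
  [0] ⊤
  [1] ⊤
  [2] +
  [3] +

no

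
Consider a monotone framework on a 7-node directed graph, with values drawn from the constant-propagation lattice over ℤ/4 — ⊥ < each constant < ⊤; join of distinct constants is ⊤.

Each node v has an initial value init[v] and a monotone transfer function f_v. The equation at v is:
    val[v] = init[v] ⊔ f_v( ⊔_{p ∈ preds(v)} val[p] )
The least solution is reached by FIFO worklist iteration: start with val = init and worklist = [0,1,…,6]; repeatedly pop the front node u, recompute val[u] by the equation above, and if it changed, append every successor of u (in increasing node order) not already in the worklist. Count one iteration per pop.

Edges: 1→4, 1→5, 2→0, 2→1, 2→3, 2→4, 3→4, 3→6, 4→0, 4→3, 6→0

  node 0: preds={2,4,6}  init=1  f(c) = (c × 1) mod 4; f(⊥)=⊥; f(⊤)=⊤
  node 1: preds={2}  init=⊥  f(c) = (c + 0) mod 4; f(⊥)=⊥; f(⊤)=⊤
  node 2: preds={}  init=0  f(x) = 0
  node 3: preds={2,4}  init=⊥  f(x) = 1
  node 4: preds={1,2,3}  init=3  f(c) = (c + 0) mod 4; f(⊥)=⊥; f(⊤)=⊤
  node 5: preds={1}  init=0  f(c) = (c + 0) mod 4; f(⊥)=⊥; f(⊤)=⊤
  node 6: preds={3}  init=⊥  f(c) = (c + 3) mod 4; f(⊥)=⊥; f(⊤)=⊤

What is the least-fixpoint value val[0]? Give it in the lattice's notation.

⊤

Iteration log — 9 steps:
  step 1. node 0  ⊔preds=⊤  new=⊤  old=1  +wl: 
  step 2. node 1  ⊔preds=0  new=0  old=⊥  +wl: 
  step 3. node 2  ⊔preds=⊥  new=0  stable
  step 4. node 3  ⊔preds=⊤  new=1  old=⊥  +wl: 
  step 5. node 4  ⊔preds=⊤  new=⊤  old=3  +wl: 0,3
  step 6. node 5  ⊔preds=0  new=0  stable
  step 7. node 6  ⊔preds=1  new=0  old=⊥  +wl: 
  step 8. node 0  ⊔preds=⊤  new=⊤  stable
  step 9. node 3  ⊔preds=⊤  new=1  stable

Least fixpoint reached:
  node 0: ⊤
  node 1: 0
  node 2: 0
  node 3: 1
  node 4: ⊤
  node 5: 0
  node 6: 0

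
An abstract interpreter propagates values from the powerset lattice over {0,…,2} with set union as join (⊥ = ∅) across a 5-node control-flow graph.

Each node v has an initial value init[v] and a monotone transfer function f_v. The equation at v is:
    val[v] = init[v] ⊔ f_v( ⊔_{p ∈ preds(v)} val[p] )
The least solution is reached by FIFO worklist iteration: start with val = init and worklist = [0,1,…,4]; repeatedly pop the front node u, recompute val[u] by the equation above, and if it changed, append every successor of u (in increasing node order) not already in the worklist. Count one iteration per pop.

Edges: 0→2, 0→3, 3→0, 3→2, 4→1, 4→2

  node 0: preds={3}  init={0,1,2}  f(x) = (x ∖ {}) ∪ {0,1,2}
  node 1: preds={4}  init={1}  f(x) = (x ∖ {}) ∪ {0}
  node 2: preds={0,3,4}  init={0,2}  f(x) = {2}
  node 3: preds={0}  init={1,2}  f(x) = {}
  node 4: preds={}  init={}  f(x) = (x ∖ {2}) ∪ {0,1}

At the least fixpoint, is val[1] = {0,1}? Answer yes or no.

yes

Worklist (7 pops):
  #1 pop 0: in={1,2} → {0,1,2} (no change)
  #2 pop 1: in={} → {0,1} (was {1}); enqueue []
  #3 pop 2: in={0,1,2} → {0,2} (no change)
  #4 pop 3: in={0,1,2} → {1,2} (no change)
  #5 pop 4: in={} → {0,1} (was {}); enqueue [1,2]
  #6 pop 1: in={0,1} → {0,1} (no change)
  #7 pop 2: in={0,1,2} → {0,2} (no change)

Fixpoint:
  val[0] = {0,1,2}
  val[1] = {0,1}
  val[2] = {0,2}
  val[3] = {1,2}
  val[4] = {0,1}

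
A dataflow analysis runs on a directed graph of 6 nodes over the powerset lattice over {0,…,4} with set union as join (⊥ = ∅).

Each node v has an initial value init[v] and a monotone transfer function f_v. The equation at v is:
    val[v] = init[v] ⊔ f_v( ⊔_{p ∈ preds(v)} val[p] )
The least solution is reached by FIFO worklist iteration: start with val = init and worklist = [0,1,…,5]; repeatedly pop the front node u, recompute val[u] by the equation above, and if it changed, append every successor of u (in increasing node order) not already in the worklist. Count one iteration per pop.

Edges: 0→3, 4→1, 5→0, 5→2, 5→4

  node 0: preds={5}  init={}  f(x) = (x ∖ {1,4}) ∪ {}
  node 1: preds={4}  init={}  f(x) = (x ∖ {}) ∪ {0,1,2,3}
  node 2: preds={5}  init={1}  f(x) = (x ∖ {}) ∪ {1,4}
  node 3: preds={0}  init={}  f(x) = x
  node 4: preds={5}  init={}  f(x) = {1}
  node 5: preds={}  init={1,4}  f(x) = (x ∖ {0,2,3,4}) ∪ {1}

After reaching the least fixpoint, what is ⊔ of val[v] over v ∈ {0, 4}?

{1}

Worklist (7 pops):
  #1 pop 0: in={1,4} → {} (no change)
  #2 pop 1: in={} → {0,1,2,3} (was {}); enqueue []
  #3 pop 2: in={1,4} → {1,4} (was {1}); enqueue []
  #4 pop 3: in={} → {} (no change)
  #5 pop 4: in={1,4} → {1} (was {}); enqueue [1]
  #6 pop 5: in={} → {1,4} (no change)
  #7 pop 1: in={1} → {0,1,2,3} (no change)

Fixpoint:
  val[0] = {}
  val[1] = {0,1,2,3}
  val[2] = {1,4}
  val[3] = {}
  val[4] = {1}
  val[5] = {1,4}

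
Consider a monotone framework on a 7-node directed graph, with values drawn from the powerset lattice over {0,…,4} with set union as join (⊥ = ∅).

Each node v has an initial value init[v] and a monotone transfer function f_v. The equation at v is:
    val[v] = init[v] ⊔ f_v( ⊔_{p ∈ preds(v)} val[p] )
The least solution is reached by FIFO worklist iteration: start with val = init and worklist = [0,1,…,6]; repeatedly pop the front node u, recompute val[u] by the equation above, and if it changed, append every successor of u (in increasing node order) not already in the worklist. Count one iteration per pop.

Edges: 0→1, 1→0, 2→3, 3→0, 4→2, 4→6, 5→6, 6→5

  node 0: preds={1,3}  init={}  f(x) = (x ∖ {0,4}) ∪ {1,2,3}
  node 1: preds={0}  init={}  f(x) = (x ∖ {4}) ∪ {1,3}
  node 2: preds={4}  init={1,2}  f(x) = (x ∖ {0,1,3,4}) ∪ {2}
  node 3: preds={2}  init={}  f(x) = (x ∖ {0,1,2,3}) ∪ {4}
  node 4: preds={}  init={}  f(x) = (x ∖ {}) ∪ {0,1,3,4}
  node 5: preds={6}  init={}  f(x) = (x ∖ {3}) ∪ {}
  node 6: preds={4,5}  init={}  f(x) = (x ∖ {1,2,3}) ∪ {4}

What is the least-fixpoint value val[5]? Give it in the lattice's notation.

{0,4}

Iteration log — 11 steps:
  step 1. node 0  ⊔preds={}  new={1,2,3}  old={}  +wl: 
  step 2. node 1  ⊔preds={1,2,3}  new={1,2,3}  old={}  +wl: 0
  step 3. node 2  ⊔preds={}  new={1,2}  stable
  step 4. node 3  ⊔preds={1,2}  new={4}  old={}  +wl: 
  step 5. node 4  ⊔preds={}  new={0,1,3,4}  old={}  +wl: 2
  step 6. node 5  ⊔preds={}  new={}  stable
  step 7. node 6  ⊔preds={0,1,3,4}  new={0,4}  old={}  +wl: 5
  step 8. node 0  ⊔preds={1,2,3,4}  new={1,2,3}  stable
  step 9. node 2  ⊔preds={0,1,3,4}  new={1,2}  stable
  step 10. node 5  ⊔preds={0,4}  new={0,4}  old={}  +wl: 6
  step 11. node 6  ⊔preds={0,1,3,4}  new={0,4}  stable

Least fixpoint reached:
  node 0: {1,2,3}
  node 1: {1,2,3}
  node 2: {1,2}
  node 3: {4}
  node 4: {0,1,3,4}
  node 5: {0,4}
  node 6: {0,4}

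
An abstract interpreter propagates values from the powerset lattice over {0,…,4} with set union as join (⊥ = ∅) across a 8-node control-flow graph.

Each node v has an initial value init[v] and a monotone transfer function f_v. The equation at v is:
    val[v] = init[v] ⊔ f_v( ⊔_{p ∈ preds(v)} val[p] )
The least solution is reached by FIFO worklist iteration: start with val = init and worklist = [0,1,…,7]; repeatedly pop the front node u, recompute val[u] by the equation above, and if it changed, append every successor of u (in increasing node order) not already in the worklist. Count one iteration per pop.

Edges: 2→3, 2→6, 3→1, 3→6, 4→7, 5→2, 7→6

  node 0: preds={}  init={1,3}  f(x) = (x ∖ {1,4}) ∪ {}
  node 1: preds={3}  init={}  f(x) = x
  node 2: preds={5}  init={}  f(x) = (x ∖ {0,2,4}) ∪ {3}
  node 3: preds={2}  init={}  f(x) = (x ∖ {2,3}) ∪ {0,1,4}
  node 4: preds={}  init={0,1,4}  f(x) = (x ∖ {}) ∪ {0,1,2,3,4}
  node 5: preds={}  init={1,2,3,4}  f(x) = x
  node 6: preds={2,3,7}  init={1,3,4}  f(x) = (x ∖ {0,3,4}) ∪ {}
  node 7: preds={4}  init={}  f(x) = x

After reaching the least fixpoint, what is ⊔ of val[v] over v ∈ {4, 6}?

{0,1,2,3,4}

Trace (10 dequeues):
  [1] u=0 | in {} | out {1,3} | ==
  [2] u=1 | in {} | out {} | ==
  [3] u=2 | in {1,2,3,4} | out {1,3} | prev {} | push {}
  [4] u=3 | in {1,3} | out {0,1,4} | prev {} | push {1}
  [5] u=4 | in {} | out {0,1,2,3,4} | prev {0,1,4} | push {}
  [6] u=5 | in {} | out {1,2,3,4} | ==
  [7] u=6 | in {0,1,3,4} | out {1,3,4} | ==
  [8] u=7 | in {0,1,2,3,4} | out {0,1,2,3,4} | prev {} | push {6}
  [9] u=1 | in {0,1,4} | out {0,1,4} | prev {} | push {}
  [10] u=6 | in {0,1,2,3,4} | out {1,2,3,4} | prev {1,3,4} | push {}

Converged values:
  [0] {1,3}
  [1] {0,1,4}
  [2] {1,3}
  [3] {0,1,4}
  [4] {0,1,2,3,4}
  [5] {1,2,3,4}
  [6] {1,2,3,4}
  [7] {0,1,2,3,4}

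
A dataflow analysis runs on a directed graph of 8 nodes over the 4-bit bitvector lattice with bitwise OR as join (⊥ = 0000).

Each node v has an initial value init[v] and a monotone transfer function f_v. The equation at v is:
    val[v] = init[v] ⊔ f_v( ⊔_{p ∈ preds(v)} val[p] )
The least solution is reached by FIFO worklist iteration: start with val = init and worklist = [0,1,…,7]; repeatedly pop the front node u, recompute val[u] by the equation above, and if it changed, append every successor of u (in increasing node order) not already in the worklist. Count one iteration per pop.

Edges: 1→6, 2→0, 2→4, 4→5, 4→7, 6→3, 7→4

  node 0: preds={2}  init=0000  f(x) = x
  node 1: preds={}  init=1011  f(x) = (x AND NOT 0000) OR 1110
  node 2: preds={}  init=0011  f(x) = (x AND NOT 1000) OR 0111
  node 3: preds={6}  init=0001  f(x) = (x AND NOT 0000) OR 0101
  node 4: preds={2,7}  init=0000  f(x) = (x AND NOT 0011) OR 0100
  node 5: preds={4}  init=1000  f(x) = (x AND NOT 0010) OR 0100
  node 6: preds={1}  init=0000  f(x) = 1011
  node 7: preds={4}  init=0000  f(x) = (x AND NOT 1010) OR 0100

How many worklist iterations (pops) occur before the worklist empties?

Worklist (11 pops):
  #1 pop 0: in=0011 → 0011 (was 0000); enqueue []
  #2 pop 1: in=0000 → 1111 (was 1011); enqueue []
  #3 pop 2: in=0000 → 0111 (was 0011); enqueue [0]
  #4 pop 3: in=0000 → 0101 (was 0001); enqueue []
  #5 pop 4: in=0111 → 0100 (was 0000); enqueue []
  #6 pop 5: in=0100 → 1100 (was 1000); enqueue []
  #7 pop 6: in=1111 → 1011 (was 0000); enqueue [3]
  #8 pop 7: in=0100 → 0100 (was 0000); enqueue [4]
  #9 pop 0: in=0111 → 0111 (was 0011); enqueue []
  #10 pop 3: in=1011 → 1111 (was 0101); enqueue []
  #11 pop 4: in=0111 → 0100 (no change)

Fixpoint:
  val[0] = 0111
  val[1] = 1111
  val[2] = 0111
  val[3] = 1111
  val[4] = 0100
  val[5] = 1100
  val[6] = 1011
  val[7] = 0100

11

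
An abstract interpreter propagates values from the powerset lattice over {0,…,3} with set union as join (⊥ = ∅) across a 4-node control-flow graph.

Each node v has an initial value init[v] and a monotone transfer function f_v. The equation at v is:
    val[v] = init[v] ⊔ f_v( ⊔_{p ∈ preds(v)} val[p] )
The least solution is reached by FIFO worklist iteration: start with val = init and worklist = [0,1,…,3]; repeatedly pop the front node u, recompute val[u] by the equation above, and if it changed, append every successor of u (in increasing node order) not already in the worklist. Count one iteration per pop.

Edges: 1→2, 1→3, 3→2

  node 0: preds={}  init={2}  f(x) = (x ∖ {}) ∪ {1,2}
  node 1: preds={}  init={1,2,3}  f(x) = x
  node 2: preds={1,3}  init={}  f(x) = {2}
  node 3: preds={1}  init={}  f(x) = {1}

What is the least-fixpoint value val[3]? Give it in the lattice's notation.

{1}

Iteration log — 5 steps:
  step 1. node 0  ⊔preds={}  new={1,2}  old={2}  +wl: 
  step 2. node 1  ⊔preds={}  new={1,2,3}  stable
  step 3. node 2  ⊔preds={1,2,3}  new={2}  old={}  +wl: 
  step 4. node 3  ⊔preds={1,2,3}  new={1}  old={}  +wl: 2
  step 5. node 2  ⊔preds={1,2,3}  new={2}  stable

Least fixpoint reached:
  node 0: {1,2}
  node 1: {1,2,3}
  node 2: {2}
  node 3: {1}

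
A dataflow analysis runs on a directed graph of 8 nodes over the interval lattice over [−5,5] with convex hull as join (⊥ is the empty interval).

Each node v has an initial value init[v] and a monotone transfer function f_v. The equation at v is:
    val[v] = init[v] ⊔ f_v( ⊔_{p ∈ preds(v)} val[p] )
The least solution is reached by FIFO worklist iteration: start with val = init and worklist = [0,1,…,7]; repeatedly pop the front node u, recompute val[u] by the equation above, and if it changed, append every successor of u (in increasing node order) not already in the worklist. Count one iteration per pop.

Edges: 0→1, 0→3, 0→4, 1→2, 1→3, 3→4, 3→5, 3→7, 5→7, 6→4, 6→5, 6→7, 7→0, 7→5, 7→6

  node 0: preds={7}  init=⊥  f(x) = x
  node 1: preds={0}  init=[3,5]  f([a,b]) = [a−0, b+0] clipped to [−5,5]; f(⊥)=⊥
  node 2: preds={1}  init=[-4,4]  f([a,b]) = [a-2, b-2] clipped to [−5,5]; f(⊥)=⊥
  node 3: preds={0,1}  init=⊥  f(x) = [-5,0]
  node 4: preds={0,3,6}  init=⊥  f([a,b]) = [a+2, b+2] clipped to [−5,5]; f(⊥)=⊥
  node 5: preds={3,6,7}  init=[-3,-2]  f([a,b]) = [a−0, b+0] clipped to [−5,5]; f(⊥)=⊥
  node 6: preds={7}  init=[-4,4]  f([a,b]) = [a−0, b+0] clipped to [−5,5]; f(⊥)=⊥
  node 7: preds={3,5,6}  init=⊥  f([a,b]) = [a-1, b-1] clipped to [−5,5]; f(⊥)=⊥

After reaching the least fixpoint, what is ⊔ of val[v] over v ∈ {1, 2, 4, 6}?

[-5,5]

Worklist (17 pops):
  #1 pop 0: in=⊥ → ⊥ (no change)
  #2 pop 1: in=⊥ → [3,5] (no change)
  #3 pop 2: in=[3,5] → [-4,4] (no change)
  #4 pop 3: in=[3,5] → [-5,0] (was ⊥); enqueue []
  #5 pop 4: in=[-5,4] → [-3,5] (was ⊥); enqueue []
  #6 pop 5: in=[-5,4] → [-5,4] (was [-3,-2]); enqueue []
  #7 pop 6: in=⊥ → [-4,4] (no change)
  #8 pop 7: in=[-5,4] → [-5,3] (was ⊥); enqueue [0,5,6]
  #9 pop 0: in=[-5,3] → [-5,3] (was ⊥); enqueue [1,3,4]
  #10 pop 5: in=[-5,4] → [-5,4] (no change)
  #11 pop 6: in=[-5,3] → [-5,4] (was [-4,4]); enqueue [5,7]
  #12 pop 1: in=[-5,3] → [-5,5] (was [3,5]); enqueue [2]
  #13 pop 3: in=[-5,5] → [-5,0] (no change)
  #14 pop 4: in=[-5,4] → [-3,5] (no change)
  #15 pop 5: in=[-5,4] → [-5,4] (no change)
  #16 pop 7: in=[-5,4] → [-5,3] (no change)
  #17 pop 2: in=[-5,5] → [-5,4] (was [-4,4]); enqueue []

Fixpoint:
  val[0] = [-5,3]
  val[1] = [-5,5]
  val[2] = [-5,4]
  val[3] = [-5,0]
  val[4] = [-3,5]
  val[5] = [-5,4]
  val[6] = [-5,4]
  val[7] = [-5,3]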